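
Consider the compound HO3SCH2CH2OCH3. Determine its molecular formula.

Atom tally by fragment:
  HO3SCH2 → C:1 H:3 S:1 O:3
  CH2OCH3 → C:2 H:5 O:1
Element totals:
  C: 3
  H: 8
  O: 4
  S: 1

C3H8O4S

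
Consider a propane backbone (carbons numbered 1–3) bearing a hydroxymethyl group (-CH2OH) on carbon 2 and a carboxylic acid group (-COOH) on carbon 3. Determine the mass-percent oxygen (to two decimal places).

Atom tally by fragment:
  CH3 → C:1 H:3
  CH(CH2OH) → C:2 H:4 O:1
  CH2COOH → C:2 H:3 O:2
Element totals:
  C: 5
  H: 10
  O: 3
Molecular formula: C5H10O3.
Molar mass = 118.132 g/mol.
Mass from O: 3 × 15.999 = 47.997 g/mol.
%O = 47.997 / 118.132 × 100 = 40.63%.

40.63%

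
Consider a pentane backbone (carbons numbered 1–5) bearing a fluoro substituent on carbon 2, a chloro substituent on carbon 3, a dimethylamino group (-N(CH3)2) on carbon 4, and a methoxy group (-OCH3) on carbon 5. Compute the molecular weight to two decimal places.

197.68 g/mol

Atom tally by fragment:
  CH3 → C:1 H:3
  CH(F) → C:1 H:1 F:1
  CH(Cl) → C:1 H:1 Cl:1
  CH(N(CH3)2) → C:3 H:7 N:1
  CH2OCH3 → C:2 H:5 O:1
Element totals:
  C: 8
  H: 17
  Cl: 1
  F: 1
  N: 1
  O: 1
Molecular formula: C8H17ClFNO.
  M = 8(12.011) + 17(1.008) + 35.45 + 18.998 + 14.007 + 15.999
    = 96.088 + 17.136 + 35.450 + 18.998 + 14.007 + 15.999 = 197.678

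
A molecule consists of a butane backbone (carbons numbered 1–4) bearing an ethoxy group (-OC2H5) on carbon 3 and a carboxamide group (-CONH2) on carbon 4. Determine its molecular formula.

Atom tally by fragment:
  CH3 → C:1 H:3
  CH2 → C:1 H:2
  CH(OC2H5) → C:3 H:6 O:1
  CH2CONH2 → C:2 H:4 O:1 N:1
Element totals:
  C: 7
  H: 15
  N: 1
  O: 2

C7H15NO2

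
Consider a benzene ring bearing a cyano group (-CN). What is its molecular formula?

C7H5N

Atom tally by fragment:
  benzene ring core → C:6 H:6
  (− 1 ring H displaced by substituents)
  + CN → C:1 N:1
Element totals:
  C: 7
  H: 5
  N: 1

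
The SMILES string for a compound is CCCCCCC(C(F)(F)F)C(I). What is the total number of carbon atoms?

Atom tally by fragment:
  CH3 → C:1 H:3
  CH2 → C:1 H:2
  CH2 → C:1 H:2
  CH2 → C:1 H:2
  CH2 → C:1 H:2
  CH2 → C:1 H:2
  CH(CF3) → C:2 H:1 F:3
  CH2I → C:1 H:2 I:1
Element totals:
  C: 9
  H: 16
  F: 3
  I: 1

9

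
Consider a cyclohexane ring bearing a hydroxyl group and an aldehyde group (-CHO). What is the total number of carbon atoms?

Atom tally by fragment:
  cyclohexane ring core → C:6 H:12
  (− 2 ring H displaced by substituents)
  + OH → O:1 H:1
  + CHO → C:1 H:1 O:1
Element totals:
  C: 7
  H: 12
  O: 2

7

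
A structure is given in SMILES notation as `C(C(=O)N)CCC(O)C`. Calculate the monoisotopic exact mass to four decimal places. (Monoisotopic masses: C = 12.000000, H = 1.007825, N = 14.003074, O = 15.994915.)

131.0946

Atom tally by fragment:
  H2NOCCH2 → C:2 H:4 O:1 N:1
  CH2 → C:1 H:2
  CH2 → C:1 H:2
  CH(OH) → C:1 H:2 O:1
  CH3 → C:1 H:3
Element totals:
  C: 6
  H: 13
  N: 1
  O: 2
Molecular formula: C6H13NO2.
  M = 6(12.0) + 13(1.007825) + 14.003074 + 2(15.994915)
    = 72.000000 + 13.101725 + 14.003074 + 31.989830 = 131.094629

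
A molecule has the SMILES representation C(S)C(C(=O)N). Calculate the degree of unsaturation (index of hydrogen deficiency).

Atom tally by fragment:
  HSCH2 → C:1 H:3 S:1
  CH2CONH2 → C:2 H:4 O:1 N:1
Element totals:
  C: 3
  H: 7
  N: 1
  O: 1
  S: 1
Molecular formula: C3H7NOS.
DoU = (2C + 2 + N − H − X) / 2 = (2·3 + 2 + 1 − 7 − 0) / 2 = 1.

1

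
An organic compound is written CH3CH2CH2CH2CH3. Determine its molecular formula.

C5H12

Element totals:
  C: 5
  H: 12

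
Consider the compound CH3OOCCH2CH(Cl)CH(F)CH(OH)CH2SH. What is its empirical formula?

C7H12ClFO3S

Atom tally by fragment:
  CH3OOCCH2 → C:3 H:5 O:2
  CH(Cl) → C:1 H:1 Cl:1
  CH(F) → C:1 H:1 F:1
  CH(OH) → C:1 H:2 O:1
  CH2SH → C:1 H:3 S:1
Element totals:
  C: 7
  H: 12
  Cl: 1
  F: 1
  O: 3
  S: 1
Molecular formula: C7H12ClFO3S.
gcd of subscripts (7, 1, 1, 12, 3, 1) = 1, so the empirical formula equals the molecular formula.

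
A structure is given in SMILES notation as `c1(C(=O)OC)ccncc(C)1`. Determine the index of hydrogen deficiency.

5

Atom tally by fragment:
  pyridine ring core → C:5 H:5 N:1
  (− 2 ring H displaced by substituents)
  + COOCH3 → C:2 H:3 O:2
  + CH3 → C:1 H:3
Element totals:
  C: 8
  H: 9
  N: 1
  O: 2
Molecular formula: C8H9NO2.
DoU = (2C + 2 + N − H − X) / 2 = (2·8 + 2 + 1 − 9 − 0) / 2 = 5.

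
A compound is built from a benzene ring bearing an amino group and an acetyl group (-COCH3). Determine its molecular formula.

C8H9NO

Atom tally by fragment:
  benzene ring core → C:6 H:6
  (− 2 ring H displaced by substituents)
  + NH2 → N:1 H:2
  + COCH3 → C:2 H:3 O:1
Element totals:
  C: 8
  H: 9
  N: 1
  O: 1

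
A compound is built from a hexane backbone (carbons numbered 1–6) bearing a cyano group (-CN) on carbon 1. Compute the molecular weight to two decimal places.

Atom tally by fragment:
  NCCH2 → C:2 H:2 N:1
  CH2 → C:1 H:2
  CH2 → C:1 H:2
  CH2 → C:1 H:2
  CH2 → C:1 H:2
  CH3 → C:1 H:3
Element totals:
  C: 7
  H: 13
  N: 1
Molecular formula: C7H13N.
  M = 7(12.011) + 13(1.008) + 14.007
    = 84.077 + 13.104 + 14.007 = 111.188

111.19 g/mol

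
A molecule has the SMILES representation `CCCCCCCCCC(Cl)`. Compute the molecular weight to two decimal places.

176.73 g/mol

Atom tally by fragment:
  CH3 → C:1 H:3
  CH2 → C:1 H:2
  CH2 → C:1 H:2
  CH2 → C:1 H:2
  CH2 → C:1 H:2
  CH2 → C:1 H:2
  CH2 → C:1 H:2
  CH2 → C:1 H:2
  CH2 → C:1 H:2
  CH2Cl → C:1 H:2 Cl:1
Element totals:
  C: 10
  H: 21
  Cl: 1
Molecular formula: C10H21Cl.
  M = 10(12.011) + 21(1.008) + 35.45
    = 120.110 + 21.168 + 35.450 = 176.728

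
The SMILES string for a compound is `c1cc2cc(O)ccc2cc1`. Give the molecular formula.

C10H8O

Atom tally by fragment:
  naphthalene ring system core → C:10 H:8
  (− 1 ring H displaced by substituents)
  + OH → O:1 H:1
Element totals:
  C: 10
  H: 8
  O: 1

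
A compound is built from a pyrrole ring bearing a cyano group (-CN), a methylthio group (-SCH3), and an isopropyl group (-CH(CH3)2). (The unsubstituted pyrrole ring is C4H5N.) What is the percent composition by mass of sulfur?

17.78%

Atom tally by fragment:
  pyrrole ring core → C:4 H:5 N:1
  (− 3 ring H displaced by substituents)
  + CN → C:1 N:1
  + SCH3 → C:1 H:3 S:1
  + CH(CH3)2 → C:3 H:7
Element totals:
  C: 9
  H: 12
  N: 2
  S: 1
Molecular formula: C9H12N2S.
Molar mass = 180.269 g/mol.
Mass from S: 1 × 32.06 = 32.060 g/mol.
%S = 32.060 / 180.269 × 100 = 17.78%.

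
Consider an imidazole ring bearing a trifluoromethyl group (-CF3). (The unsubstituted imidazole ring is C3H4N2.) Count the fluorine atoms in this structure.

3

Atom tally by fragment:
  imidazole ring core → C:3 H:4 N:2
  (− 1 ring H displaced by substituents)
  + CF3 → C:1 F:3
Element totals:
  C: 4
  H: 3
  F: 3
  N: 2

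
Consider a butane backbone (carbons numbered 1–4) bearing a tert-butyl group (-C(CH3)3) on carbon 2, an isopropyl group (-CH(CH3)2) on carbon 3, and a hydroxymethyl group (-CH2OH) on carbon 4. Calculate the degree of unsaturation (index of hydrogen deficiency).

Atom tally by fragment:
  CH3 → C:1 H:3
  CH(C(CH3)3) → C:5 H:10
  CH(CH(CH3)2) → C:4 H:8
  CH2CH2OH → C:2 H:5 O:1
Element totals:
  C: 12
  H: 26
  O: 1
Molecular formula: C12H26O.
DoU = (2C + 2 + N − H − X) / 2 = (2·12 + 2 + 0 − 26 − 0) / 2 = 0.

0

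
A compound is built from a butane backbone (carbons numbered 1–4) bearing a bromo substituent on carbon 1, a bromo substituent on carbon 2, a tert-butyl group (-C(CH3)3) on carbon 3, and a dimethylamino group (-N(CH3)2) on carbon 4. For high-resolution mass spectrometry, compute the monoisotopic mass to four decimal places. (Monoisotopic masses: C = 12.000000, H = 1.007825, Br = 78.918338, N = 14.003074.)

313.0041

Atom tally by fragment:
  BrCH2 → C:1 H:2 Br:1
  CH(Br) → C:1 H:1 Br:1
  CH(C(CH3)3) → C:5 H:10
  CH2N(CH3)2 → C:3 H:8 N:1
Element totals:
  C: 10
  H: 21
  Br: 2
  N: 1
Molecular formula: C10H21Br2N.
  M = 10(12.0) + 21(1.007825) + 2(78.918338) + 14.003074
    = 120.000000 + 21.164325 + 157.836676 + 14.003074 = 313.004075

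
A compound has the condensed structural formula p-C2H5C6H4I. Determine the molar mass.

Atom tally by fragment:
  benzene ring core → C:6 H:6
  (− 2 ring H displaced by substituents)
  + C2H5 → C:2 H:5
  + I → I:1
Element totals:
  C: 8
  H: 9
  I: 1
Molecular formula: C8H9I.
  M = 8(12.011) + 9(1.008) + 126.904
    = 96.088 + 9.072 + 126.904 = 232.064

232.06 g/mol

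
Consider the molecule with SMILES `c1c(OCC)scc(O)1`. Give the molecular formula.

C6H8O2S

Atom tally by fragment:
  thiophene ring core → C:4 H:4 S:1
  (− 2 ring H displaced by substituents)
  + OC2H5 → C:2 H:5 O:1
  + OH → O:1 H:1
Element totals:
  C: 6
  H: 8
  O: 2
  S: 1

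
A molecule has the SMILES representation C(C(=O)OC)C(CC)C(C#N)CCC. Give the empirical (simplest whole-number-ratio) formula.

C11H19NO2

Atom tally by fragment:
  CH3OOCCH2 → C:3 H:5 O:2
  CH(C2H5) → C:3 H:6
  CH(CN) → C:2 H:1 N:1
  CH2 → C:1 H:2
  CH2 → C:1 H:2
  CH3 → C:1 H:3
Element totals:
  C: 11
  H: 19
  N: 1
  O: 2
Molecular formula: C11H19NO2.
gcd of subscripts (11, 19, 1, 2) = 1, so the empirical formula equals the molecular formula.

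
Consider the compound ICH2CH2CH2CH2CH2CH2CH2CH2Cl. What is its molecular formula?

C8H16ClI

Atom tally by fragment:
  ICH2 → C:1 H:2 I:1
  CH2 → C:1 H:2
  CH2 → C:1 H:2
  CH2 → C:1 H:2
  CH2 → C:1 H:2
  CH2 → C:1 H:2
  CH2 → C:1 H:2
  CH2Cl → C:1 H:2 Cl:1
Element totals:
  C: 8
  H: 16
  Cl: 1
  I: 1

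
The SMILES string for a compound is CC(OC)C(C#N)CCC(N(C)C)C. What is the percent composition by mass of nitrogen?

14.13%

Atom tally by fragment:
  CH3 → C:1 H:3
  CH(OCH3) → C:2 H:4 O:1
  CH(CN) → C:2 H:1 N:1
  CH2 → C:1 H:2
  CH2 → C:1 H:2
  CH(N(CH3)2) → C:3 H:7 N:1
  CH3 → C:1 H:3
Element totals:
  C: 11
  H: 22
  N: 2
  O: 1
Molecular formula: C11H22N2O.
Molar mass = 198.310 g/mol.
Mass from N: 2 × 14.007 = 28.014 g/mol.
%N = 28.014 / 198.310 × 100 = 14.13%.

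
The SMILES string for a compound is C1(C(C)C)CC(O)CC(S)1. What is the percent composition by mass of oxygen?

Atom tally by fragment:
  cyclopentane ring core → C:5 H:10
  (− 3 ring H displaced by substituents)
  + CH(CH3)2 → C:3 H:7
  + OH → O:1 H:1
  + SH → S:1 H:1
Element totals:
  C: 8
  H: 16
  O: 1
  S: 1
Molecular formula: C8H16OS.
Molar mass = 160.275 g/mol.
Mass from O: 1 × 15.999 = 15.999 g/mol.
%O = 15.999 / 160.275 × 100 = 9.98%.

9.98%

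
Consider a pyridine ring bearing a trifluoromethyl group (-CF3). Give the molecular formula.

C6H4F3N

Atom tally by fragment:
  pyridine ring core → C:5 H:5 N:1
  (− 1 ring H displaced by substituents)
  + CF3 → C:1 F:3
Element totals:
  C: 6
  H: 4
  F: 3
  N: 1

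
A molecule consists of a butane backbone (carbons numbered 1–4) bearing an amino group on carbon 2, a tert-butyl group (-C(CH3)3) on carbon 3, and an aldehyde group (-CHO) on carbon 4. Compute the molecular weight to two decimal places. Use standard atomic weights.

Atom tally by fragment:
  CH3 → C:1 H:3
  CH(NH2) → C:1 H:3 N:1
  CH(C(CH3)3) → C:5 H:10
  CH2CHO → C:2 H:3 O:1
Element totals:
  C: 9
  H: 19
  N: 1
  O: 1
Molecular formula: C9H19NO.
  M = 9(12.011) + 19(1.008) + 14.007 + 15.999
    = 108.099 + 19.152 + 14.007 + 15.999 = 157.257

157.26 g/mol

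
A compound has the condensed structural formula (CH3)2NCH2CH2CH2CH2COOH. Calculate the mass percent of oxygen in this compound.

22.04%

Atom tally by fragment:
  (CH3)2NCH2 → C:3 H:8 N:1
  CH2 → C:1 H:2
  CH2 → C:1 H:2
  CH2COOH → C:2 H:3 O:2
Element totals:
  C: 7
  H: 15
  N: 1
  O: 2
Molecular formula: C7H15NO2.
Molar mass = 145.202 g/mol.
Mass from O: 2 × 15.999 = 31.998 g/mol.
%O = 31.998 / 145.202 × 100 = 22.04%.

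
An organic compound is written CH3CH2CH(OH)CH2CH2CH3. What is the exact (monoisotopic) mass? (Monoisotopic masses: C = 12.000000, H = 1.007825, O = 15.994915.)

102.1045

Atom tally by fragment:
  CH3 → C:1 H:3
  CH2 → C:1 H:2
  CH(OH) → C:1 H:2 O:1
  CH2 → C:1 H:2
  CH2 → C:1 H:2
  CH3 → C:1 H:3
Element totals:
  C: 6
  H: 14
  O: 1
Molecular formula: C6H14O.
  M = 6(12.0) + 14(1.007825) + 15.994915
    = 72.000000 + 14.109550 + 15.994915 = 102.104465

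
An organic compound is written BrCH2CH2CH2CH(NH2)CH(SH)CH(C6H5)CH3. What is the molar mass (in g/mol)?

Element totals:
  C: 13
  H: 20
  Br: 1
  N: 1
  S: 1
Molecular formula: C13H20BrNS.
  M = 13(12.011) + 20(1.008) + 79.904 + 14.007 + 32.06
    = 156.143 + 20.160 + 79.904 + 14.007 + 32.060 = 302.274

302.27 g/mol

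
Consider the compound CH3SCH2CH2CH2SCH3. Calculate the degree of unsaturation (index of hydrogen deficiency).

0

Atom tally by fragment:
  CH3SCH2 → C:2 H:5 S:1
  CH2 → C:1 H:2
  CH2SCH3 → C:2 H:5 S:1
Element totals:
  C: 5
  H: 12
  S: 2
Molecular formula: C5H12S2.
DoU = (2C + 2 + N − H − X) / 2 = (2·5 + 2 + 0 − 12 − 0) / 2 = 0.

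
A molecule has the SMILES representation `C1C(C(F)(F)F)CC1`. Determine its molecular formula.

Atom tally by fragment:
  cyclobutane ring core → C:4 H:8
  (− 1 ring H displaced by substituents)
  + CF3 → C:1 F:3
Element totals:
  C: 5
  H: 7
  F: 3

C5H7F3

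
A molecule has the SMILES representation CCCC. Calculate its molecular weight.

58.12 g/mol

Atom tally by fragment:
  CH3 → C:1 H:3
  CH2 → C:1 H:2
  CH2 → C:1 H:2
  CH3 → C:1 H:3
Element totals:
  C: 4
  H: 10
Molecular formula: C4H10.
  M = 4(12.011) + 10(1.008)
    = 48.044 + 10.080 = 58.124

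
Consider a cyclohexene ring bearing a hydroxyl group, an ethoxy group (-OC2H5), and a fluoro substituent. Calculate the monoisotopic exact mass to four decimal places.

Atom tally by fragment:
  cyclohexene ring core → C:6 H:10
  (− 3 ring H displaced by substituents)
  + OH → O:1 H:1
  + OC2H5 → C:2 H:5 O:1
  + F → F:1
Element totals:
  C: 8
  H: 13
  F: 1
  O: 2
Molecular formula: C8H13FO2.
  M = 8(12.0) + 13(1.007825) + 18.998403 + 2(15.994915)
    = 96.000000 + 13.101725 + 18.998403 + 31.989830 = 160.089958

160.0900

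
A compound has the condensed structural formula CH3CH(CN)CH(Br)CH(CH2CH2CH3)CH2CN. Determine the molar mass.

Atom tally by fragment:
  CH3 → C:1 H:3
  CH(CN) → C:2 H:1 N:1
  CH(Br) → C:1 H:1 Br:1
  CH(CH2CH2CH3) → C:4 H:8
  CH2CN → C:2 H:2 N:1
Element totals:
  C: 10
  H: 15
  Br: 1
  N: 2
Molecular formula: C10H15BrN2.
  M = 10(12.011) + 15(1.008) + 79.904 + 2(14.007)
    = 120.110 + 15.120 + 79.904 + 28.014 = 243.148

243.15 g/mol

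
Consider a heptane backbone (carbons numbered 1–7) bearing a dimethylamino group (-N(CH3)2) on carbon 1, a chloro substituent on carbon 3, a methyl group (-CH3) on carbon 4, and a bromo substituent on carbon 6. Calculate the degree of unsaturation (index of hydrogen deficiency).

Atom tally by fragment:
  (CH3)2NCH2 → C:3 H:8 N:1
  CH2 → C:1 H:2
  CH(Cl) → C:1 H:1 Cl:1
  CH(CH3) → C:2 H:4
  CH2 → C:1 H:2
  CH(Br) → C:1 H:1 Br:1
  CH3 → C:1 H:3
Element totals:
  C: 10
  H: 21
  Br: 1
  Cl: 1
  N: 1
Molecular formula: C10H21BrClN.
DoU = (2C + 2 + N − H − X) / 2 = (2·10 + 2 + 1 − 21 − 2) / 2 = 0.

0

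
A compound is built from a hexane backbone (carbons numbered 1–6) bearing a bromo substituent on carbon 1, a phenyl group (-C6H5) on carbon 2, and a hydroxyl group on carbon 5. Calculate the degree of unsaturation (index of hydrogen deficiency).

4

Atom tally by fragment:
  BrCH2 → C:1 H:2 Br:1
  CH(C6H5) → C:7 H:6
  CH2 → C:1 H:2
  CH2 → C:1 H:2
  CH(OH) → C:1 H:2 O:1
  CH3 → C:1 H:3
Element totals:
  C: 12
  H: 17
  Br: 1
  O: 1
Molecular formula: C12H17BrO.
DoU = (2C + 2 + N − H − X) / 2 = (2·12 + 2 + 0 − 17 − 1) / 2 = 4.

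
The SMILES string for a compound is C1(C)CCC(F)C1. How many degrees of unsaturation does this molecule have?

Atom tally by fragment:
  cyclopentane ring core → C:5 H:10
  (− 2 ring H displaced by substituents)
  + CH3 → C:1 H:3
  + F → F:1
Element totals:
  C: 6
  H: 11
  F: 1
Molecular formula: C6H11F.
DoU = (2C + 2 + N − H − X) / 2 = (2·6 + 2 + 0 − 11 − 1) / 2 = 1.

1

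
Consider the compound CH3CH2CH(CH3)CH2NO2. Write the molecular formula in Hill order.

C5H11NO2

Element totals:
  C: 5
  H: 11
  N: 1
  O: 2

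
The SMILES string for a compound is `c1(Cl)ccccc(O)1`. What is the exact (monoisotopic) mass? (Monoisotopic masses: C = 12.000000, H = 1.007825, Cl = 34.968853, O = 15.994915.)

Atom tally by fragment:
  benzene ring core → C:6 H:6
  (− 2 ring H displaced by substituents)
  + Cl → Cl:1
  + OH → O:1 H:1
Element totals:
  C: 6
  H: 5
  Cl: 1
  O: 1
Molecular formula: C6H5ClO.
  M = 6(12.0) + 5(1.007825) + 34.968853 + 15.994915
    = 72.000000 + 5.039125 + 34.968853 + 15.994915 = 128.002893

128.0029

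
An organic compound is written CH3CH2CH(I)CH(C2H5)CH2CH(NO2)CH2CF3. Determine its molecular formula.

Atom tally by fragment:
  CH3 → C:1 H:3
  CH2 → C:1 H:2
  CH(I) → C:1 H:1 I:1
  CH(C2H5) → C:3 H:6
  CH2 → C:1 H:2
  CH(NO2) → C:1 H:1 N:1 O:2
  CH2CF3 → C:2 H:2 F:3
Element totals:
  C: 10
  H: 17
  F: 3
  I: 1
  N: 1
  O: 2

C10H17F3INO2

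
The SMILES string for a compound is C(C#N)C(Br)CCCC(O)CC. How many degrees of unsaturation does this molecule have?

Atom tally by fragment:
  NCCH2 → C:2 H:2 N:1
  CH(Br) → C:1 H:1 Br:1
  CH2 → C:1 H:2
  CH2 → C:1 H:2
  CH2 → C:1 H:2
  CH(OH) → C:1 H:2 O:1
  CH2 → C:1 H:2
  CH3 → C:1 H:3
Element totals:
  C: 9
  H: 16
  Br: 1
  N: 1
  O: 1
Molecular formula: C9H16BrNO.
DoU = (2C + 2 + N − H − X) / 2 = (2·9 + 2 + 1 − 16 − 1) / 2 = 2.

2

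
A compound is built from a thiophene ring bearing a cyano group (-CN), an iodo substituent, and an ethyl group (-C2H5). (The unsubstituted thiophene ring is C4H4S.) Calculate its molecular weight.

263.10 g/mol

Atom tally by fragment:
  thiophene ring core → C:4 H:4 S:1
  (− 3 ring H displaced by substituents)
  + CN → C:1 N:1
  + I → I:1
  + C2H5 → C:2 H:5
Element totals:
  C: 7
  H: 6
  I: 1
  N: 1
  S: 1
Molecular formula: C7H6INS.
  M = 7(12.011) + 6(1.008) + 126.904 + 14.007 + 32.06
    = 84.077 + 6.048 + 126.904 + 14.007 + 32.060 = 263.096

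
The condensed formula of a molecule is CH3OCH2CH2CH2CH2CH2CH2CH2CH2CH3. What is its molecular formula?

Atom tally by fragment:
  CH3OCH2 → C:2 H:5 O:1
  CH2 → C:1 H:2
  CH2 → C:1 H:2
  CH2 → C:1 H:2
  CH2 → C:1 H:2
  CH2 → C:1 H:2
  CH2 → C:1 H:2
  CH2 → C:1 H:2
  CH3 → C:1 H:3
Element totals:
  C: 10
  H: 22
  O: 1

C10H22O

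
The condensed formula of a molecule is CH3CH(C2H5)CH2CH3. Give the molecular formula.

Atom tally by fragment:
  CH3 → C:1 H:3
  CH(C2H5) → C:3 H:6
  CH2 → C:1 H:2
  CH3 → C:1 H:3
Element totals:
  C: 6
  H: 14

C6H14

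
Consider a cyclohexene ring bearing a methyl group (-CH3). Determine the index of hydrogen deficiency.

Atom tally by fragment:
  cyclohexene ring core → C:6 H:10
  (− 1 ring H displaced by substituents)
  + CH3 → C:1 H:3
Element totals:
  C: 7
  H: 12
Molecular formula: C7H12.
DoU = (2C + 2 + N − H − X) / 2 = (2·7 + 2 + 0 − 12 − 0) / 2 = 2.

2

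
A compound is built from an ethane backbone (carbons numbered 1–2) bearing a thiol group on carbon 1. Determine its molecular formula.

C2H6S

Atom tally by fragment:
  HSCH2 → C:1 H:3 S:1
  CH3 → C:1 H:3
Element totals:
  C: 2
  H: 6
  S: 1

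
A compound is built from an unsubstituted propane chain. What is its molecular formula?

Atom tally by fragment:
  CH3 → C:1 H:3
  CH2 → C:1 H:2
  CH3 → C:1 H:3
Element totals:
  C: 3
  H: 8

C3H8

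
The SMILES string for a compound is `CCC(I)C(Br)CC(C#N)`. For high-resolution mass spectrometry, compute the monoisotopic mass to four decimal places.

Atom tally by fragment:
  CH3 → C:1 H:3
  CH2 → C:1 H:2
  CH(I) → C:1 H:1 I:1
  CH(Br) → C:1 H:1 Br:1
  CH2 → C:1 H:2
  CH2CN → C:2 H:2 N:1
Element totals:
  C: 7
  H: 11
  Br: 1
  I: 1
  N: 1
Molecular formula: C7H11BrIN.
  M = 7(12.0) + 11(1.007825) + 78.918338 + 126.904472 + 14.003074
    = 84.000000 + 11.086075 + 78.918338 + 126.904472 + 14.003074 = 314.911959

314.9120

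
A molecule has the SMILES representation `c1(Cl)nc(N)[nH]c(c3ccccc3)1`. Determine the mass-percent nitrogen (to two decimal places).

Atom tally by fragment:
  imidazole ring core → C:3 H:4 N:2
  (− 3 ring H displaced by substituents)
  + Cl → Cl:1
  + NH2 → N:1 H:2
  + C6H5 → C:6 H:5
Element totals:
  C: 9
  H: 8
  Cl: 1
  N: 3
Molecular formula: C9H8ClN3.
Molar mass = 193.634 g/mol.
Mass from N: 3 × 14.007 = 42.021 g/mol.
%N = 42.021 / 193.634 × 100 = 21.70%.

21.70%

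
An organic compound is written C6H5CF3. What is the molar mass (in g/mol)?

Element totals:
  C: 7
  H: 5
  F: 3
Molecular formula: C7H5F3.
  M = 7(12.011) + 5(1.008) + 3(18.998)
    = 84.077 + 5.040 + 56.994 = 146.111

146.11 g/mol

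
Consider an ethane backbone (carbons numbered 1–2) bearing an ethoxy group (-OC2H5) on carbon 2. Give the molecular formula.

Atom tally by fragment:
  CH3 → C:1 H:3
  CH2OC2H5 → C:3 H:7 O:1
Element totals:
  C: 4
  H: 10
  O: 1

C4H10O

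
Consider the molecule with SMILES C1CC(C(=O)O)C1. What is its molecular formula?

C5H8O2

Atom tally by fragment:
  cyclobutane ring core → C:4 H:8
  (− 1 ring H displaced by substituents)
  + COOH → C:1 H:1 O:2
Element totals:
  C: 5
  H: 8
  O: 2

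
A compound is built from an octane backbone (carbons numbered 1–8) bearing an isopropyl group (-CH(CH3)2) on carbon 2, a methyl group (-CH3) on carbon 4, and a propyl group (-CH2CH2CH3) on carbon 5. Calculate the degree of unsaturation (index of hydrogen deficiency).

Atom tally by fragment:
  CH3 → C:1 H:3
  CH(CH(CH3)2) → C:4 H:8
  CH2 → C:1 H:2
  CH(CH3) → C:2 H:4
  CH(CH2CH2CH3) → C:4 H:8
  CH2 → C:1 H:2
  CH2 → C:1 H:2
  CH3 → C:1 H:3
Element totals:
  C: 15
  H: 32
Molecular formula: C15H32.
DoU = (2C + 2 + N − H − X) / 2 = (2·15 + 2 + 0 − 32 − 0) / 2 = 0.

0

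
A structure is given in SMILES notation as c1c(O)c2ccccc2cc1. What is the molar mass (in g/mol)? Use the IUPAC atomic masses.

144.17 g/mol

Atom tally by fragment:
  naphthalene ring system core → C:10 H:8
  (− 1 ring H displaced by substituents)
  + OH → O:1 H:1
Element totals:
  C: 10
  H: 8
  O: 1
Molecular formula: C10H8O.
  M = 10(12.011) + 8(1.008) + 15.999
    = 120.110 + 8.064 + 15.999 = 144.173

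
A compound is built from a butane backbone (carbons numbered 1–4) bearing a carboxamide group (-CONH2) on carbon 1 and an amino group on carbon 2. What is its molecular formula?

Atom tally by fragment:
  H2NOCCH2 → C:2 H:4 O:1 N:1
  CH(NH2) → C:1 H:3 N:1
  CH2 → C:1 H:2
  CH3 → C:1 H:3
Element totals:
  C: 5
  H: 12
  N: 2
  O: 1

C5H12N2O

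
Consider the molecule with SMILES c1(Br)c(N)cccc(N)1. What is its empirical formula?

Atom tally by fragment:
  benzene ring core → C:6 H:6
  (− 3 ring H displaced by substituents)
  + Br → Br:1
  + NH2 → N:1 H:2
  + NH2 → N:1 H:2
Element totals:
  C: 6
  H: 7
  Br: 1
  N: 2
Molecular formula: C6H7BrN2.
gcd of subscripts (1, 6, 7, 2) = 1, so the empirical formula equals the molecular formula.

C6H7BrN2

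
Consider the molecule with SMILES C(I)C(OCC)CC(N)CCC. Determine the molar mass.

Atom tally by fragment:
  ICH2 → C:1 H:2 I:1
  CH(OC2H5) → C:3 H:6 O:1
  CH2 → C:1 H:2
  CH(NH2) → C:1 H:3 N:1
  CH2 → C:1 H:2
  CH2 → C:1 H:2
  CH3 → C:1 H:3
Element totals:
  C: 9
  H: 20
  I: 1
  N: 1
  O: 1
Molecular formula: C9H20INO.
  M = 9(12.011) + 20(1.008) + 126.904 + 14.007 + 15.999
    = 108.099 + 20.160 + 126.904 + 14.007 + 15.999 = 285.169

285.17 g/mol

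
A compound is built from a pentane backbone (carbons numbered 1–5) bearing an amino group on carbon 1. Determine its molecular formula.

Atom tally by fragment:
  H2NCH2 → C:1 H:4 N:1
  CH2 → C:1 H:2
  CH2 → C:1 H:2
  CH2 → C:1 H:2
  CH3 → C:1 H:3
Element totals:
  C: 5
  H: 13
  N: 1

C5H13N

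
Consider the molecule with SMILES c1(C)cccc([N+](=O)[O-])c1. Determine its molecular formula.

Atom tally by fragment:
  benzene ring core → C:6 H:6
  (− 2 ring H displaced by substituents)
  + CH3 → C:1 H:3
  + NO2 → N:1 O:2
Element totals:
  C: 7
  H: 7
  N: 1
  O: 2

C7H7NO2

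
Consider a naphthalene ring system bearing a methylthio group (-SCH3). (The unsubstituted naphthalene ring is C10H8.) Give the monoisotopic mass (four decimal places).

174.0503

Atom tally by fragment:
  naphthalene ring system core → C:10 H:8
  (− 1 ring H displaced by substituents)
  + SCH3 → C:1 H:3 S:1
Element totals:
  C: 11
  H: 10
  S: 1
Molecular formula: C11H10S.
  M = 11(12.0) + 10(1.007825) + 31.972071
    = 132.000000 + 10.078250 + 31.972071 = 174.050321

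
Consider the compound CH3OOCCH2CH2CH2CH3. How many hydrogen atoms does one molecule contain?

12

Atom tally by fragment:
  CH3OOCCH2 → C:3 H:5 O:2
  CH2 → C:1 H:2
  CH2 → C:1 H:2
  CH3 → C:1 H:3
Element totals:
  C: 6
  H: 12
  O: 2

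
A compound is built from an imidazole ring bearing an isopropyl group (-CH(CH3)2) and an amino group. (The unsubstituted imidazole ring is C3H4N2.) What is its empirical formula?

C6H11N3

Atom tally by fragment:
  imidazole ring core → C:3 H:4 N:2
  (− 2 ring H displaced by substituents)
  + CH(CH3)2 → C:3 H:7
  + NH2 → N:1 H:2
Element totals:
  C: 6
  H: 11
  N: 3
Molecular formula: C6H11N3.
gcd of subscripts (6, 11, 3) = 1, so the empirical formula equals the molecular formula.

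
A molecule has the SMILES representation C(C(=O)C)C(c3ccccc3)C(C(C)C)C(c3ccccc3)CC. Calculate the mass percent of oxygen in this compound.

Atom tally by fragment:
  CH3COCH2 → C:3 H:5 O:1
  CH(C6H5) → C:7 H:6
  CH(CH(CH3)2) → C:4 H:8
  CH(C6H5) → C:7 H:6
  CH2 → C:1 H:2
  CH3 → C:1 H:3
Element totals:
  C: 23
  H: 30
  O: 1
Molecular formula: C23H30O.
Molar mass = 322.492 g/mol.
Mass from O: 1 × 15.999 = 15.999 g/mol.
%O = 15.999 / 322.492 × 100 = 4.96%.

4.96%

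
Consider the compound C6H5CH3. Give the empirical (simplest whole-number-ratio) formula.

Atom tally by fragment:
  benzene ring core → C:6 H:6
  (− 1 ring H displaced by substituents)
  + CH3 → C:1 H:3
Element totals:
  C: 7
  H: 8
Molecular formula: C7H8.
gcd of subscripts (7, 8) = 1, so the empirical formula equals the molecular formula.

C7H8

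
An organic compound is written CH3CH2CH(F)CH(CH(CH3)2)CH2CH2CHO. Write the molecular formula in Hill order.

Atom tally by fragment:
  CH3 → C:1 H:3
  CH2 → C:1 H:2
  CH(F) → C:1 H:1 F:1
  CH(CH(CH3)2) → C:4 H:8
  CH2 → C:1 H:2
  CH2CHO → C:2 H:3 O:1
Element totals:
  C: 10
  H: 19
  F: 1
  O: 1

C10H19FO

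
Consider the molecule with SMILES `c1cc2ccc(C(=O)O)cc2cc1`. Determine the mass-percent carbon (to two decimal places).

76.73%

Atom tally by fragment:
  naphthalene ring system core → C:10 H:8
  (− 1 ring H displaced by substituents)
  + COOH → C:1 H:1 O:2
Element totals:
  C: 11
  H: 8
  O: 2
Molecular formula: C11H8O2.
Molar mass = 172.183 g/mol.
Mass from C: 11 × 12.011 = 132.121 g/mol.
%C = 132.121 / 172.183 × 100 = 76.73%.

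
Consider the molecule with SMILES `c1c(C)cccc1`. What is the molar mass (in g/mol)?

Atom tally by fragment:
  benzene ring core → C:6 H:6
  (− 1 ring H displaced by substituents)
  + CH3 → C:1 H:3
Element totals:
  C: 7
  H: 8
Molecular formula: C7H8.
  M = 7(12.011) + 8(1.008)
    = 84.077 + 8.064 = 92.141

92.14 g/mol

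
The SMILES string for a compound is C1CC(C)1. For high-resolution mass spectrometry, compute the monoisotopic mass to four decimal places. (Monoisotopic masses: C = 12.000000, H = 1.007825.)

56.0626

Atom tally by fragment:
  cyclopropane ring core → C:3 H:6
  (− 1 ring H displaced by substituents)
  + CH3 → C:1 H:3
Element totals:
  C: 4
  H: 8
Molecular formula: C4H8.
  M = 4(12.0) + 8(1.007825)
    = 48.000000 + 8.062600 = 56.062600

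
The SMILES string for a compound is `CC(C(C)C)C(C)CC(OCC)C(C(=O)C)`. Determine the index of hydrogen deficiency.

Atom tally by fragment:
  CH3 → C:1 H:3
  CH(CH(CH3)2) → C:4 H:8
  CH(CH3) → C:2 H:4
  CH2 → C:1 H:2
  CH(OC2H5) → C:3 H:6 O:1
  CH2COCH3 → C:3 H:5 O:1
Element totals:
  C: 14
  H: 28
  O: 2
Molecular formula: C14H28O2.
DoU = (2C + 2 + N − H − X) / 2 = (2·14 + 2 + 0 − 28 − 0) / 2 = 1.

1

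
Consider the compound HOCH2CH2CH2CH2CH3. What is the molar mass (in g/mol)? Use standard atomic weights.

88.15 g/mol

Element totals:
  C: 5
  H: 12
  O: 1
Molecular formula: C5H12O.
  M = 5(12.011) + 12(1.008) + 15.999
    = 60.055 + 12.096 + 15.999 = 88.150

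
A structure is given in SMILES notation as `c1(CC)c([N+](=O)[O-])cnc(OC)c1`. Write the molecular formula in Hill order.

C8H10N2O3

Atom tally by fragment:
  pyridine ring core → C:5 H:5 N:1
  (− 3 ring H displaced by substituents)
  + C2H5 → C:2 H:5
  + NO2 → N:1 O:2
  + OCH3 → C:1 H:3 O:1
Element totals:
  C: 8
  H: 10
  N: 2
  O: 3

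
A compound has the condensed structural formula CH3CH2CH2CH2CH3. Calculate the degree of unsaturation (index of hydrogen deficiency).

0

Atom tally by fragment:
  CH3 → C:1 H:3
  CH2 → C:1 H:2
  CH2 → C:1 H:2
  CH2 → C:1 H:2
  CH3 → C:1 H:3
Element totals:
  C: 5
  H: 12
Molecular formula: C5H12.
DoU = (2C + 2 + N − H − X) / 2 = (2·5 + 2 + 0 − 12 − 0) / 2 = 0.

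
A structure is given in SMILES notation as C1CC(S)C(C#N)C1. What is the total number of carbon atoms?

6

Atom tally by fragment:
  cyclopentane ring core → C:5 H:10
  (− 2 ring H displaced by substituents)
  + SH → S:1 H:1
  + CN → C:1 N:1
Element totals:
  C: 6
  H: 9
  N: 1
  S: 1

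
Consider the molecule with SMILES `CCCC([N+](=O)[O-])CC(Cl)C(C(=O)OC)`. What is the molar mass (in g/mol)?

237.68 g/mol

Atom tally by fragment:
  CH3 → C:1 H:3
  CH2 → C:1 H:2
  CH2 → C:1 H:2
  CH(NO2) → C:1 H:1 N:1 O:2
  CH2 → C:1 H:2
  CH(Cl) → C:1 H:1 Cl:1
  CH2COOCH3 → C:3 H:5 O:2
Element totals:
  C: 9
  H: 16
  Cl: 1
  N: 1
  O: 4
Molecular formula: C9H16ClNO4.
  M = 9(12.011) + 16(1.008) + 35.45 + 14.007 + 4(15.999)
    = 108.099 + 16.128 + 35.450 + 14.007 + 63.996 = 237.680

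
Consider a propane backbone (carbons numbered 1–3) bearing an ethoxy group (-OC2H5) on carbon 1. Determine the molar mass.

Atom tally by fragment:
  C2H5OCH2 → C:3 H:7 O:1
  CH2 → C:1 H:2
  CH3 → C:1 H:3
Element totals:
  C: 5
  H: 12
  O: 1
Molecular formula: C5H12O.
  M = 5(12.011) + 12(1.008) + 15.999
    = 60.055 + 12.096 + 15.999 = 88.150

88.15 g/mol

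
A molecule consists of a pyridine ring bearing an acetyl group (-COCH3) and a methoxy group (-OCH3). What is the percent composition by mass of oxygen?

Atom tally by fragment:
  pyridine ring core → C:5 H:5 N:1
  (− 2 ring H displaced by substituents)
  + COCH3 → C:2 H:3 O:1
  + OCH3 → C:1 H:3 O:1
Element totals:
  C: 8
  H: 9
  N: 1
  O: 2
Molecular formula: C8H9NO2.
Molar mass = 151.165 g/mol.
Mass from O: 2 × 15.999 = 31.998 g/mol.
%O = 31.998 / 151.165 × 100 = 21.17%.

21.17%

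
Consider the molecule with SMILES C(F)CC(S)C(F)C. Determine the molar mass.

140.19 g/mol

Atom tally by fragment:
  FCH2 → C:1 H:2 F:1
  CH2 → C:1 H:2
  CH(SH) → C:1 H:2 S:1
  CH(F) → C:1 H:1 F:1
  CH3 → C:1 H:3
Element totals:
  C: 5
  H: 10
  F: 2
  S: 1
Molecular formula: C5H10F2S.
  M = 5(12.011) + 10(1.008) + 2(18.998) + 32.06
    = 60.055 + 10.080 + 37.996 + 32.060 = 140.191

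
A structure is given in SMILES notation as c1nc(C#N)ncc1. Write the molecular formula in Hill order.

C5H3N3

Atom tally by fragment:
  pyrimidine ring core → C:4 H:4 N:2
  (− 1 ring H displaced by substituents)
  + CN → C:1 N:1
Element totals:
  C: 5
  H: 3
  N: 3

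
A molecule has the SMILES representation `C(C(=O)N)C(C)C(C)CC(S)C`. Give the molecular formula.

Atom tally by fragment:
  H2NOCCH2 → C:2 H:4 O:1 N:1
  CH(CH3) → C:2 H:4
  CH(CH3) → C:2 H:4
  CH2 → C:1 H:2
  CH(SH) → C:1 H:2 S:1
  CH3 → C:1 H:3
Element totals:
  C: 9
  H: 19
  N: 1
  O: 1
  S: 1

C9H19NOS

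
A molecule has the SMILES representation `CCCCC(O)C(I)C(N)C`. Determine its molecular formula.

Atom tally by fragment:
  CH3 → C:1 H:3
  CH2 → C:1 H:2
  CH2 → C:1 H:2
  CH2 → C:1 H:2
  CH(OH) → C:1 H:2 O:1
  CH(I) → C:1 H:1 I:1
  CH(NH2) → C:1 H:3 N:1
  CH3 → C:1 H:3
Element totals:
  C: 8
  H: 18
  I: 1
  N: 1
  O: 1

C8H18INO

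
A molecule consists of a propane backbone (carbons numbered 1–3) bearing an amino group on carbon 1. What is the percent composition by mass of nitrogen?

23.70%

Atom tally by fragment:
  H2NCH2 → C:1 H:4 N:1
  CH2 → C:1 H:2
  CH3 → C:1 H:3
Element totals:
  C: 3
  H: 9
  N: 1
Molecular formula: C3H9N.
Molar mass = 59.112 g/mol.
Mass from N: 1 × 14.007 = 14.007 g/mol.
%N = 14.007 / 59.112 × 100 = 23.70%.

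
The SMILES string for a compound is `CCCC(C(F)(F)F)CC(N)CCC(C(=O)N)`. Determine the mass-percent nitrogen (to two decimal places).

Atom tally by fragment:
  CH3 → C:1 H:3
  CH2 → C:1 H:2
  CH2 → C:1 H:2
  CH(CF3) → C:2 H:1 F:3
  CH2 → C:1 H:2
  CH(NH2) → C:1 H:3 N:1
  CH2 → C:1 H:2
  CH2 → C:1 H:2
  CH2CONH2 → C:2 H:4 O:1 N:1
Element totals:
  C: 11
  H: 21
  F: 3
  N: 2
  O: 1
Molecular formula: C11H21F3N2O.
Molar mass = 254.296 g/mol.
Mass from N: 2 × 14.007 = 28.014 g/mol.
%N = 28.014 / 254.296 × 100 = 11.02%.

11.02%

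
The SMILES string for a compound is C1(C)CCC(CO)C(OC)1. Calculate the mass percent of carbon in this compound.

66.63%

Atom tally by fragment:
  cyclopentane ring core → C:5 H:10
  (− 3 ring H displaced by substituents)
  + CH3 → C:1 H:3
  + CH2OH → C:1 H:3 O:1
  + OCH3 → C:1 H:3 O:1
Element totals:
  C: 8
  H: 16
  O: 2
Molecular formula: C8H16O2.
Molar mass = 144.214 g/mol.
Mass from C: 8 × 12.011 = 96.088 g/mol.
%C = 96.088 / 144.214 × 100 = 66.63%.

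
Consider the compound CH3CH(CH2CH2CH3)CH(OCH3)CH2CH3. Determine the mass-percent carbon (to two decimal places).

74.93%

Atom tally by fragment:
  CH3 → C:1 H:3
  CH(CH2CH2CH3) → C:4 H:8
  CH(OCH3) → C:2 H:4 O:1
  CH2 → C:1 H:2
  CH3 → C:1 H:3
Element totals:
  C: 9
  H: 20
  O: 1
Molecular formula: C9H20O.
Molar mass = 144.258 g/mol.
Mass from C: 9 × 12.011 = 108.099 g/mol.
%C = 108.099 / 144.258 × 100 = 74.93%.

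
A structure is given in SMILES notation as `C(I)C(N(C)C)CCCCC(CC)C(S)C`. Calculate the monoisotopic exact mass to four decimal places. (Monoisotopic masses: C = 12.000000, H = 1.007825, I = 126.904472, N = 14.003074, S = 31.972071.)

Atom tally by fragment:
  ICH2 → C:1 H:2 I:1
  CH(N(CH3)2) → C:3 H:7 N:1
  CH2 → C:1 H:2
  CH2 → C:1 H:2
  CH2 → C:1 H:2
  CH2 → C:1 H:2
  CH(C2H5) → C:3 H:6
  CH(SH) → C:1 H:2 S:1
  CH3 → C:1 H:3
Element totals:
  C: 13
  H: 28
  I: 1
  N: 1
  S: 1
Molecular formula: C13H28INS.
  M = 13(12.0) + 28(1.007825) + 126.904472 + 14.003074 + 31.972071
    = 156.000000 + 28.219100 + 126.904472 + 14.003074 + 31.972071 = 357.098717

357.0987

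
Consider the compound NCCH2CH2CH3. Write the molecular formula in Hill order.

C4H7N

Atom tally by fragment:
  NCCH2 → C:2 H:2 N:1
  CH2 → C:1 H:2
  CH3 → C:1 H:3
Element totals:
  C: 4
  H: 7
  N: 1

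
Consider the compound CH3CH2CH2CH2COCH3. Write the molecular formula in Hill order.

C6H12O

Atom tally by fragment:
  CH3 → C:1 H:3
  CH2 → C:1 H:2
  CH2 → C:1 H:2
  CH2COCH3 → C:3 H:5 O:1
Element totals:
  C: 6
  H: 12
  O: 1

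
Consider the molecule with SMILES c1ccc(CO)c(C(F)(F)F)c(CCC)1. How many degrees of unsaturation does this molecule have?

Atom tally by fragment:
  benzene ring core → C:6 H:6
  (− 3 ring H displaced by substituents)
  + CH2OH → C:1 H:3 O:1
  + CF3 → C:1 F:3
  + CH2CH2CH3 → C:3 H:7
Element totals:
  C: 11
  H: 13
  F: 3
  O: 1
Molecular formula: C11H13F3O.
DoU = (2C + 2 + N − H − X) / 2 = (2·11 + 2 + 0 − 13 − 3) / 2 = 4.

4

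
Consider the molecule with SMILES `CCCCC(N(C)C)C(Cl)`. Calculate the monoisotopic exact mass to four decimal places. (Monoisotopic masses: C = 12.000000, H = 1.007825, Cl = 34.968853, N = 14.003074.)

Atom tally by fragment:
  CH3 → C:1 H:3
  CH2 → C:1 H:2
  CH2 → C:1 H:2
  CH2 → C:1 H:2
  CH(N(CH3)2) → C:3 H:7 N:1
  CH2Cl → C:1 H:2 Cl:1
Element totals:
  C: 8
  H: 18
  Cl: 1
  N: 1
Molecular formula: C8H18ClN.
  M = 8(12.0) + 18(1.007825) + 34.968853 + 14.003074
    = 96.000000 + 18.140850 + 34.968853 + 14.003074 = 163.112777

163.1128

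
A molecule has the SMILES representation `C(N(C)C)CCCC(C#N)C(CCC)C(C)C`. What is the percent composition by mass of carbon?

Atom tally by fragment:
  (CH3)2NCH2 → C:3 H:8 N:1
  CH2 → C:1 H:2
  CH2 → C:1 H:2
  CH2 → C:1 H:2
  CH(CN) → C:2 H:1 N:1
  CH(CH2CH2CH3) → C:4 H:8
  CH(CH3) → C:2 H:4
  CH3 → C:1 H:3
Element totals:
  C: 15
  H: 30
  N: 2
Molecular formula: C15H30N2.
Molar mass = 238.419 g/mol.
Mass from C: 15 × 12.011 = 180.165 g/mol.
%C = 180.165 / 238.419 × 100 = 75.57%.

75.57%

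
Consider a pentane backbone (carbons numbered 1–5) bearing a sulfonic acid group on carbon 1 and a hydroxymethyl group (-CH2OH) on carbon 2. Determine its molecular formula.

Atom tally by fragment:
  HO3SCH2 → C:1 H:3 S:1 O:3
  CH(CH2OH) → C:2 H:4 O:1
  CH2 → C:1 H:2
  CH2 → C:1 H:2
  CH3 → C:1 H:3
Element totals:
  C: 6
  H: 14
  O: 4
  S: 1

C6H14O4S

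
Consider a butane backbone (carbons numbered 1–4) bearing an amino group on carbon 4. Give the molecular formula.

Atom tally by fragment:
  CH3 → C:1 H:3
  CH2 → C:1 H:2
  CH2 → C:1 H:2
  CH2NH2 → C:1 H:4 N:1
Element totals:
  C: 4
  H: 11
  N: 1

C4H11N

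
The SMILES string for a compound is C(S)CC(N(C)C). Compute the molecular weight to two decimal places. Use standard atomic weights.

119.23 g/mol

Atom tally by fragment:
  HSCH2 → C:1 H:3 S:1
  CH2 → C:1 H:2
  CH2N(CH3)2 → C:3 H:8 N:1
Element totals:
  C: 5
  H: 13
  N: 1
  S: 1
Molecular formula: C5H13NS.
  M = 5(12.011) + 13(1.008) + 14.007 + 32.06
    = 60.055 + 13.104 + 14.007 + 32.060 = 119.226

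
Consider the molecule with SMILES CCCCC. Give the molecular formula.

Atom tally by fragment:
  CH3 → C:1 H:3
  CH2 → C:1 H:2
  CH2 → C:1 H:2
  CH2 → C:1 H:2
  CH3 → C:1 H:3
Element totals:
  C: 5
  H: 12

C5H12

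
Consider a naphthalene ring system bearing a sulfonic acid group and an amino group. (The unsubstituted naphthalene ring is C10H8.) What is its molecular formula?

C10H9NO3S

Atom tally by fragment:
  naphthalene ring system core → C:10 H:8
  (− 2 ring H displaced by substituents)
  + SO3H → S:1 O:3 H:1
  + NH2 → N:1 H:2
Element totals:
  C: 10
  H: 9
  N: 1
  O: 3
  S: 1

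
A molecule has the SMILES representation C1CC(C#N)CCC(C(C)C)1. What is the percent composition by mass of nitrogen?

Atom tally by fragment:
  cyclohexane ring core → C:6 H:12
  (− 2 ring H displaced by substituents)
  + CN → C:1 N:1
  + CH(CH3)2 → C:3 H:7
Element totals:
  C: 10
  H: 17
  N: 1
Molecular formula: C10H17N.
Molar mass = 151.253 g/mol.
Mass from N: 1 × 14.007 = 14.007 g/mol.
%N = 14.007 / 151.253 × 100 = 9.26%.

9.26%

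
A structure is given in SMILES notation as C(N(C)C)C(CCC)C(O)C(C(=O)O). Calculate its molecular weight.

Atom tally by fragment:
  (CH3)2NCH2 → C:3 H:8 N:1
  CH(CH2CH2CH3) → C:4 H:8
  CH(OH) → C:1 H:2 O:1
  CH2COOH → C:2 H:3 O:2
Element totals:
  C: 10
  H: 21
  N: 1
  O: 3
Molecular formula: C10H21NO3.
  M = 10(12.011) + 21(1.008) + 14.007 + 3(15.999)
    = 120.110 + 21.168 + 14.007 + 47.997 = 203.282

203.28 g/mol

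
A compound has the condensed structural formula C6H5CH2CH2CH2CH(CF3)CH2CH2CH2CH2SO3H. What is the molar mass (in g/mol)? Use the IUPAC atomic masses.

Element totals:
  C: 15
  H: 21
  F: 3
  O: 3
  S: 1
Molecular formula: C15H21F3O3S.
  M = 15(12.011) + 21(1.008) + 3(18.998) + 3(15.999) + 32.06
    = 180.165 + 21.168 + 56.994 + 47.997 + 32.060 = 338.384

338.38 g/mol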